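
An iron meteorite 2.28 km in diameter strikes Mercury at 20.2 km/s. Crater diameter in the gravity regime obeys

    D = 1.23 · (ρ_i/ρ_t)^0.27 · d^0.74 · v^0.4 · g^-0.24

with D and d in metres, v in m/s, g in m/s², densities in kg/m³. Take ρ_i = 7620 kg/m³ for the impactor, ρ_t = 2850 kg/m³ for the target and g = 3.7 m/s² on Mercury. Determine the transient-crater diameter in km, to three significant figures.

D ≈ 18.9 km

In SI units: d = 2280 m, v = 20200 m/s.
(ρ_i/ρ_t)^0.27 = (7620/2850)^0.27 = 1.304
d^0.74 = 2280^0.74 = 305.4
v^0.4 = 20200^0.4 = 52.74
g^-0.24 = 3.7^-0.24 = 0.7305
D = 1.23 × 1.304 × 305.4 × 52.74 × 0.7305 = 18872 m
   = 18.87 km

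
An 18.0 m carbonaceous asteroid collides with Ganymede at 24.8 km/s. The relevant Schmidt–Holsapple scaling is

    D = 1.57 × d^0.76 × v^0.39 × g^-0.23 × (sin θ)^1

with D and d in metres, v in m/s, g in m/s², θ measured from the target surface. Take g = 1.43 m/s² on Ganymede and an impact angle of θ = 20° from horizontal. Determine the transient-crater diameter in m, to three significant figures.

In SI units: v = 24800 m/s.
d^0.76 = 18^0.76 = 8.995
v^0.39 = 24800^0.39 = 51.74
g^-0.23 = 1.43^-0.23 = 0.9210
(sin 20°)^1 = 0.3420^1 = 0.3420
D = 1.57 × 8.995 × 51.74 × 0.9210 × 0.3420 = 230.2 m

D ≈ 230 m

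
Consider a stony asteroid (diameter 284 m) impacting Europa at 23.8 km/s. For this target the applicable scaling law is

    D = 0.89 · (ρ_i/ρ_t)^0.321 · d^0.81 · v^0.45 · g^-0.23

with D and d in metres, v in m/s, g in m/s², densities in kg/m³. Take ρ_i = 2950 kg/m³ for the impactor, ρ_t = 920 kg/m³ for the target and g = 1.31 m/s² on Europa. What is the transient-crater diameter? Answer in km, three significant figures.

In SI units: v = 23800 m/s.
(ρ_i/ρ_t)^0.321 = (2950/920)^0.321 = 1.454
d^0.81 = 284^0.81 = 97.09
v^0.45 = 23800^0.45 = 93.21
g^-0.23 = 1.31^-0.23 = 0.9398
D = 0.89 × 1.454 × 97.09 × 93.21 × 0.9398 = 11006 m
   = 11.01 km

D ≈ 11.0 km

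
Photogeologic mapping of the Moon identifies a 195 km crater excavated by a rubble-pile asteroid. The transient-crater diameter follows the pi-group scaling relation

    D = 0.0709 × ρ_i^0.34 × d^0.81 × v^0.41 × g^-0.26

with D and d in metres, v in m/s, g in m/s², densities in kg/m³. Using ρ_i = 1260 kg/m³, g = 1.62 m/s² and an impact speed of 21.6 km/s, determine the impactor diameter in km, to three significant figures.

d ≈ 33.2 km

Rearranging for d: d = [D / (0.0709 · 1260^0.34 · 21600^0.41 · 1.62^-0.26)]^(1/0.81).
D = 195000 m.
1260^0.34 = 11.33
21600^0.41 = 59.86
1.62^-0.26 = 0.8821
Denominator = 0.0709 × 11.33 × 59.86 × 0.8821 = 42.42
D / 42.42 = 195000 / 42.42 = 4597
d = 4597^(1/0.81) = 4597^1.2346 = 33242 m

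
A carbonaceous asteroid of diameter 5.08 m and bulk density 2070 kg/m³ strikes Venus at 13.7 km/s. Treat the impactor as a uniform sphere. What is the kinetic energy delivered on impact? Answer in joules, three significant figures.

v = 13700 m/s.
Mass m = (π/6) ρ d³ = (π/6) × 2070 × (5.08)³ = 1.421 × 10^5 kg
E = ½ m v² = 0.5 × 1.421 × 10^5 × (13700)² = 1.334 × 10^13 J

E ≈ 1.33 × 10^13 J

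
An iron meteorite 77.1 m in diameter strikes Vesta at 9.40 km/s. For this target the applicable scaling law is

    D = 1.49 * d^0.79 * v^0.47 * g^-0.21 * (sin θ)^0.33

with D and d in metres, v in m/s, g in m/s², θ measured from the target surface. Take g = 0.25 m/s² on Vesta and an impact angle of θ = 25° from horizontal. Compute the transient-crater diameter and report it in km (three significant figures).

D ≈ 3.42 km

In SI units: v = 9400 m/s.
d^0.79 = 77.1^0.79 = 30.96
v^0.47 = 9400^0.47 = 73.68
g^-0.21 = 0.25^-0.21 = 1.338
(sin 25°)^0.33 = 0.4226^0.33 = 0.7526
D = 1.49 × 30.96 × 73.68 × 1.338 × 0.7526 = 3423 m
   = 3.423 km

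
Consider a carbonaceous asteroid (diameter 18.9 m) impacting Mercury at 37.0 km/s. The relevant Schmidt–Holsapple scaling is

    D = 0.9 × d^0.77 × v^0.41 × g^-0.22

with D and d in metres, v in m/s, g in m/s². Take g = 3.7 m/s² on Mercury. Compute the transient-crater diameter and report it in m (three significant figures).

In SI units: v = 37000 m/s.
d^0.77 = 18.9^0.77 = 9.613
v^0.41 = 37000^0.41 = 74.64
g^-0.22 = 3.7^-0.22 = 0.7499
D = 0.9 × 9.613 × 74.64 × 0.7499 = 484.3 m

D ≈ 484 m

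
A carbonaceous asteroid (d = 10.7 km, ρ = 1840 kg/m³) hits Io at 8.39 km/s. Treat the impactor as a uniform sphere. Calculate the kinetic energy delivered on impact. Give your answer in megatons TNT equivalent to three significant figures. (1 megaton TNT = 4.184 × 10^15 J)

d = 10700 m; v = 8390 m/s.
Mass m = (π/6) ρ d³ = (π/6) × 1840 × (10700)³ = 1.180 × 10^15 kg
E = ½ m v² = 0.5 × 1.180 × 10^15 × (8390)² = 4.153 × 10^22 J
   = 4.153 × 10^22 / 4.184×10^15 = 9.926 × 10^6 Mt

E ≈ 9.93 × 10^6 Mt TNT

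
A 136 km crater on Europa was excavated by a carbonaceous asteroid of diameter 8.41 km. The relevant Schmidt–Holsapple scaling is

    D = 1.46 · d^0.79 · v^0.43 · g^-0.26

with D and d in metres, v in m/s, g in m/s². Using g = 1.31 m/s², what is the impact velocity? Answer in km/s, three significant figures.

Rearranging for v: v = [D / (1.46 · 8410^0.79 · 1.31^-0.26)]^(1/0.43).
D = 136000 m.
8410^0.79 = 1261
1.31^-0.26 = 0.9322
Denominator = 1.46 × 1261 × 0.9322 = 1716
D / 1716 = 136000 / 1716 = 79.25
v = 79.25^(1/0.43) = 79.25^2.3256 = 26080 m/s

v ≈ 26.1 km/s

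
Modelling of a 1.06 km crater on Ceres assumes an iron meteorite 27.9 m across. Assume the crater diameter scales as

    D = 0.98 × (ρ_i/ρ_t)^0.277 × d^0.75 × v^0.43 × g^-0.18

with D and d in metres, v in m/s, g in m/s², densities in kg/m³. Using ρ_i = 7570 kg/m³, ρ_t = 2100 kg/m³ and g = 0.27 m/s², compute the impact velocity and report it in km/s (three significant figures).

v ≈ 8.67 km/s

Rearranging for v: v = [D / (0.98 · (7570/2100)^0.277 · 27.9^0.75 · 0.27^-0.18)]^(1/0.43).
D = 1060 m.
(7570/2100)^0.277 = 1.426
27.9^0.75 = 12.14
0.27^-0.18 = 1.266
Denominator = 0.98 × 1.426 × 12.14 × 1.266 = 21.48
D / 21.48 = 1060 / 21.48 = 49.35
v = 49.35^(1/0.43) = 49.35^2.3256 = 8668 m/s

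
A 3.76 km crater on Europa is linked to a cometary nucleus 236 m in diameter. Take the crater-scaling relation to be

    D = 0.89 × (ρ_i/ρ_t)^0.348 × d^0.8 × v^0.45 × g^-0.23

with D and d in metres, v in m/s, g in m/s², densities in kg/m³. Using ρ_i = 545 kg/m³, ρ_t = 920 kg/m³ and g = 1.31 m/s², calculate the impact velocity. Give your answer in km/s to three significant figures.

v ≈ 11.9 km/s

Rearranging for v: v = [D / (0.89 · (545/920)^0.348 · 236^0.8 · 1.31^-0.23)]^(1/0.45).
D = 3760 m.
(545/920)^0.348 = 0.8334
236^0.8 = 79.13
1.31^-0.23 = 0.9398
Denominator = 0.89 × 0.8334 × 79.13 × 0.9398 = 55.16
D / 55.16 = 3760 / 55.16 = 68.17
v = 68.17^(1/0.45) = 68.17^2.2222 = 11874 m/s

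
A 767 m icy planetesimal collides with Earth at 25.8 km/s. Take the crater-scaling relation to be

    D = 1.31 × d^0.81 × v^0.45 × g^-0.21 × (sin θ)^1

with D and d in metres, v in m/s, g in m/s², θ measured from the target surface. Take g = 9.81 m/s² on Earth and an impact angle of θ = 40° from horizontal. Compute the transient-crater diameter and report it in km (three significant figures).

In SI units: v = 25800 m/s.
d^0.81 = 767^0.81 = 217.1
v^0.45 = 25800^0.45 = 96.66
g^-0.21 = 9.81^-0.21 = 0.6191
(sin 40°)^1 = 0.6428^1 = 0.6428
D = 1.31 × 217.1 × 96.66 × 0.6191 × 0.6428 = 10940 m
   = 10.94 km

D ≈ 10.9 km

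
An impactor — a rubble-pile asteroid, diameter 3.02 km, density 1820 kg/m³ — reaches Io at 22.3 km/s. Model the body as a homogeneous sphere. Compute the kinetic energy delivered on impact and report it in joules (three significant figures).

d = 3020 m; v = 22300 m/s.
Mass m = (π/6) ρ d³ = (π/6) × 1820 × (3020)³ = 2.625 × 10^13 kg
E = ½ m v² = 0.5 × 2.625 × 10^13 × (22300)² = 6.527 × 10^21 J

E ≈ 6.53 × 10^21 J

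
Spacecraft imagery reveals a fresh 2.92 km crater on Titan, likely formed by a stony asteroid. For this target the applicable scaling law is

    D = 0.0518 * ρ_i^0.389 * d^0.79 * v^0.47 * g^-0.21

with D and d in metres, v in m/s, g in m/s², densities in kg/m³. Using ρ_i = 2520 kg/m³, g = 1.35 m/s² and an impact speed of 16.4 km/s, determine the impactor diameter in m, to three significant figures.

Rearranging for d: d = [D / (0.0518 · 2520^0.389 · 16400^0.47 · 1.35^-0.21)]^(1/0.79).
D = 2920 m.
2520^0.389 = 21.04
16400^0.47 = 95.71
1.35^-0.21 = 0.9389
Denominator = 0.0518 × 21.04 × 95.71 × 0.9389 = 97.94
D / 97.94 = 2920 / 97.94 = 29.81
d = 29.81^(1/0.79) = 29.81^1.2658 = 73.49 m

d ≈ 73.5 m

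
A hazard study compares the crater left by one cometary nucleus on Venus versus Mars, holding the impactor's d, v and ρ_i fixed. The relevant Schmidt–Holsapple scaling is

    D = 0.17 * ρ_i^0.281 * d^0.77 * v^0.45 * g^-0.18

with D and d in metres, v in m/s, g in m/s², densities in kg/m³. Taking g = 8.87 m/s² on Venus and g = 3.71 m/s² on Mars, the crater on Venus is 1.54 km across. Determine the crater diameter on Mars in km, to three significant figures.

D ≈ 1.80 km

All impactor-dependent factors cancel in the ratio, leaving D_Mars/D_Venus = (g_Mars/g_Venus)^-0.18.
(3.71/8.87)^-0.18 = 0.4183^-0.18 = 1.170
D_Mars = 1.170 × 1.54 km = 1.80 km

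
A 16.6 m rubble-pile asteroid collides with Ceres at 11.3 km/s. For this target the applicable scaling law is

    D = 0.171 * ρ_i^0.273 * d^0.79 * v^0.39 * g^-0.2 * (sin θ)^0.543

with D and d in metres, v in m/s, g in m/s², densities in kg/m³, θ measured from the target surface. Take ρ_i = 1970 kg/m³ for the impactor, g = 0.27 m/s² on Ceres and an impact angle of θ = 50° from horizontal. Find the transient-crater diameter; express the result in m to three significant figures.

D ≈ 534 m

In SI units: v = 11300 m/s.
ρ_i^0.273 = 1970^0.273 = 7.932
d^0.79 = 16.6^0.79 = 9.202
v^0.39 = 11300^0.39 = 38.08
g^-0.2 = 0.27^-0.2 = 1.299
(sin 50°)^0.543 = 0.7660^0.543 = 0.8652
D = 0.171 × 7.932 × 9.202 × 38.08 × 1.299 × 0.8652 = 534.2 m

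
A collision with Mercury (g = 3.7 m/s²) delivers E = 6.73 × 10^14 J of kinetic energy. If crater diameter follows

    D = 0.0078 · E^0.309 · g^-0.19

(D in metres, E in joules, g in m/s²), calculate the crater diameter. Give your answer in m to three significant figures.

E^0.309 = (6.73 × 10^14)^0.309 = 3.818 × 10^4
g^-0.19 = 3.7^-0.19 = 0.7799
D = 0.0078 × 3.818 × 10^4 × 0.7799 = 232.3 m

D ≈ 232 m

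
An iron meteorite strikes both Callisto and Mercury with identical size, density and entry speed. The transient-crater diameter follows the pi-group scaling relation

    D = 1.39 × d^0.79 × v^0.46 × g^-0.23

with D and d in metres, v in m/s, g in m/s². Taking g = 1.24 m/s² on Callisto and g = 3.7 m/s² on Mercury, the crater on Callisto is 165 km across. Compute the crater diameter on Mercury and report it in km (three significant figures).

All impactor-dependent factors cancel in the ratio, leaving D_Mercury/D_Callisto = (g_Mercury/g_Callisto)^-0.23.
(3.7/1.24)^-0.23 = 2.984^-0.23 = 0.7777
D_Mercury = 0.7777 × 165 km = 128 km

D ≈ 128 km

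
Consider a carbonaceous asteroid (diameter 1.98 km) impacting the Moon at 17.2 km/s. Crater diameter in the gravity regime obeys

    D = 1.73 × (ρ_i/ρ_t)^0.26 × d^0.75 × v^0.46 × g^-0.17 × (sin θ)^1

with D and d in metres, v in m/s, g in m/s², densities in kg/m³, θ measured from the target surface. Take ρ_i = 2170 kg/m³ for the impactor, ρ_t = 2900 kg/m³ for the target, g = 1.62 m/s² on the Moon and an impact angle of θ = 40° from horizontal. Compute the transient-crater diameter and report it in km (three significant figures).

D ≈ 25.0 km

In SI units: d = 1980 m, v = 17200 m/s.
(ρ_i/ρ_t)^0.26 = (2170/2900)^0.26 = 0.9274
d^0.75 = 1980^0.75 = 296.8
v^0.46 = 17200^0.46 = 88.79
g^-0.17 = 1.62^-0.17 = 0.9213
(sin 40°)^1 = 0.6428^1 = 0.6428
D = 1.73 × 0.9274 × 296.8 × 88.79 × 0.9213 × 0.6428 = 25039 m
   = 25.04 km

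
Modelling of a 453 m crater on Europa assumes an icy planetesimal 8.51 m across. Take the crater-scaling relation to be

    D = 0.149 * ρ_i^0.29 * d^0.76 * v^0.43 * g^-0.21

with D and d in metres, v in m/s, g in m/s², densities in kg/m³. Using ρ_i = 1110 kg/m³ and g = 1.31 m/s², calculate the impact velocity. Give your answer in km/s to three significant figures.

Rearranging for v: v = [D / (0.149 · 1110^0.29 · 8.51^0.76 · 1.31^-0.21)]^(1/0.43).
1110^0.29 = 7.641
8.51^0.76 = 5.090
1.31^-0.21 = 0.9449
Denominator = 0.149 × 7.641 × 5.090 × 0.9449 = 5.476
D / 5.476 = 453 / 5.476 = 82.72
v = 82.72^(1/0.43) = 82.72^2.3256 = 28813 m/s

v ≈ 28.8 km/s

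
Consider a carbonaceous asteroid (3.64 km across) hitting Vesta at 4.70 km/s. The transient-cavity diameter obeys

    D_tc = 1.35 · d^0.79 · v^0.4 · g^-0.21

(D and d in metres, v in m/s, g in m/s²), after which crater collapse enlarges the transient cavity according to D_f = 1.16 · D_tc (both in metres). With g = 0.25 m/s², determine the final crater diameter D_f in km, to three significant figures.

In SI: d = 3640 m, v = 4700 m/s.
d^0.79 = 3640^0.79 = 650.5
v^0.4 = 4700^0.4 = 29.43
g^-0.21 = 0.25^-0.21 = 1.338
D_tc = 1.35 × 650.5 × 29.43 × 1.338 = 34580 m
D_f = 1.16 × 34580 = 40113 m
     = 40.11 km

D_f ≈ 40.1 km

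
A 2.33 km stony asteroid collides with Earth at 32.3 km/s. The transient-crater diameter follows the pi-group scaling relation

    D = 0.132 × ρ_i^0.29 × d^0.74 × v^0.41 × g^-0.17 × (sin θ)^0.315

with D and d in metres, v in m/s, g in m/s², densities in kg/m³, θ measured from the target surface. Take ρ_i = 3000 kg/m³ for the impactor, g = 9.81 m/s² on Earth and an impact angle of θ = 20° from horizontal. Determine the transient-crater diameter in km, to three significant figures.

D ≈ 14.3 km

In SI units: d = 2330 m, v = 32300 m/s.
ρ_i^0.29 = 3000^0.29 = 10.19
d^0.74 = 2330^0.74 = 310.3
v^0.41 = 32300^0.41 = 70.59
g^-0.17 = 9.81^-0.17 = 0.6783
(sin 20°)^0.315 = 0.3420^0.315 = 0.7132
D = 0.132 × 10.19 × 310.3 × 70.59 × 0.6783 × 0.7132 = 14253 m
   = 14.25 km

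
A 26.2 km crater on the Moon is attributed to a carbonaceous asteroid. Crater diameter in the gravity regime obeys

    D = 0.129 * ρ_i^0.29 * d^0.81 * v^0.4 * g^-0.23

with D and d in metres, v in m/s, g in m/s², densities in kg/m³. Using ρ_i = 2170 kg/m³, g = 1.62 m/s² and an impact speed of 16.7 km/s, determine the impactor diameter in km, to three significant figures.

d ≈ 2.15 km

Rearranging for d: d = [D / (0.129 · 2170^0.29 · 16700^0.4 · 1.62^-0.23)]^(1/0.81).
D = 26200 m.
2170^0.29 = 9.281
16700^0.4 = 48.87
1.62^-0.23 = 0.8950
Denominator = 0.129 × 9.281 × 48.87 × 0.8950 = 52.37
D / 52.37 = 26200 / 52.37 = 500.3
d = 500.3^(1/0.81) = 500.3^1.2346 = 2150 m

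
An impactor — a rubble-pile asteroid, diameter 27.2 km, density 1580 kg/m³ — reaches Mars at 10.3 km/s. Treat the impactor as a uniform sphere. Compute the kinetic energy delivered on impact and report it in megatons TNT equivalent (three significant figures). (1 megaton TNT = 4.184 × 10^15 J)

d = 27200 m; v = 10300 m/s.
Mass m = (π/6) ρ d³ = (π/6) × 1580 × (27200)³ = 1.665 × 10^16 kg
E = ½ m v² = 0.5 × 1.665 × 10^16 × (10300)² = 8.832 × 10^23 J
   = 8.832 × 10^23 / 4.184×10^15 = 2.111 × 10^8 Mt

E ≈ 2.11 × 10^8 Mt TNT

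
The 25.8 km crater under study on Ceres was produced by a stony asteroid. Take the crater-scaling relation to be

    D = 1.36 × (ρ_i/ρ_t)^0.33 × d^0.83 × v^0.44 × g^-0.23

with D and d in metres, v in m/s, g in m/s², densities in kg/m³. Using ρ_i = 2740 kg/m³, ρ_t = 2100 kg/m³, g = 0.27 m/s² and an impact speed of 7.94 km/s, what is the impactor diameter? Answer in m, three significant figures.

d ≈ 765 m

Rearranging for d: d = [D / (1.36 · (2740/2100)^0.33 · 7940^0.44 · 0.27^-0.23)]^(1/0.83).
D = 25800 m.
(2740/2100)^0.33 = 1.092
7940^0.44 = 51.99
0.27^-0.23 = 1.351
Denominator = 1.36 × 1.092 × 51.99 × 1.351 = 104.3
D / 104.3 = 25800 / 104.3 = 247.4
d = 247.4^(1/0.83) = 247.4^1.2048 = 764.8 m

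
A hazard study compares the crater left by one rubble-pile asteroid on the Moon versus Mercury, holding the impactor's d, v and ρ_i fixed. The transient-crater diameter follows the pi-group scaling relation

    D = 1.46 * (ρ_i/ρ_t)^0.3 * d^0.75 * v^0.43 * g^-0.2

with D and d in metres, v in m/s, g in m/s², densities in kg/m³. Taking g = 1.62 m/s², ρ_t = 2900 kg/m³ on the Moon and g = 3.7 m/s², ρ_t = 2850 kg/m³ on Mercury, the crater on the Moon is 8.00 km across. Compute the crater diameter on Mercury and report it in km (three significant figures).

The impactor-only factors (d, v, ρ_i) cancel in the ratio, leaving D_Mercury/D_Moon = (g_Mercury/g_Moon)^-0.2 · (ρ_t,Moon/ρ_t,Mercury)^0.3.
(3.7/1.62)^-0.2 = 2.284^-0.2 = 0.8477
(2900/2850)^0.3 = 1.018^0.3 = 1.005
Ratio = 0.8477 × 1.005 = 0.8519
D_Mercury = 0.8519 × 8.00 km = 6.82 km

D ≈ 6.82 km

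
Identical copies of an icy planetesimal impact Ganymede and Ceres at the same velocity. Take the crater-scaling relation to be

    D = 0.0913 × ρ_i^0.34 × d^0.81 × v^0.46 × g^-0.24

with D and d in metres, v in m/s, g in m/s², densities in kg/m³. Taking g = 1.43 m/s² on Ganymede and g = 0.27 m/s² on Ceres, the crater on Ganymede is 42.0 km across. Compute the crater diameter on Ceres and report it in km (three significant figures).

All impactor-dependent factors cancel in the ratio, leaving D_Ceres/D_Ganymede = (g_Ceres/g_Ganymede)^-0.24.
(0.27/1.43)^-0.24 = 0.1888^-0.24 = 1.492
D_Ceres = 1.492 × 42.0 km = 62.7 km

D ≈ 62.7 km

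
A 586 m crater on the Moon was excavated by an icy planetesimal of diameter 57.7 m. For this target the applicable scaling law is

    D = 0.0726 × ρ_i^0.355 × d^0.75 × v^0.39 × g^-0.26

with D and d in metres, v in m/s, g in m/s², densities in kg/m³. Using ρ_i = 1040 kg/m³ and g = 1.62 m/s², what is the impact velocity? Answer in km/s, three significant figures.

v ≈ 10.6 km/s

Rearranging for v: v = [D / (0.0726 · 1040^0.355 · 57.7^0.75 · 1.62^-0.26)]^(1/0.39).
1040^0.355 = 11.78
57.7^0.75 = 20.94
1.62^-0.26 = 0.8821
Denominator = 0.0726 × 11.78 × 20.94 × 0.8821 = 15.80
D / 15.80 = 586 / 15.80 = 37.09
v = 37.09^(1/0.39) = 37.09^2.5641 = 10562 m/s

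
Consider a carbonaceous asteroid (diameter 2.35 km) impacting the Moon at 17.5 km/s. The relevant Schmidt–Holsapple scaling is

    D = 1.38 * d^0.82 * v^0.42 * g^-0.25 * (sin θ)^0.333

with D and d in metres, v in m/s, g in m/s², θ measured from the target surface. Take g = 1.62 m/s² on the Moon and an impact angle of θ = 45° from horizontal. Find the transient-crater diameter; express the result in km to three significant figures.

D ≈ 38.3 km

In SI units: d = 2350 m, v = 17500 m/s.
d^0.82 = 2350^0.82 = 581.1
v^0.42 = 17500^0.42 = 60.54
g^-0.25 = 1.62^-0.25 = 0.8864
(sin 45°)^0.333 = 0.7071^0.333 = 0.8910
D = 1.38 × 581.1 × 60.54 × 0.8864 × 0.8910 = 38342 m
   = 38.34 km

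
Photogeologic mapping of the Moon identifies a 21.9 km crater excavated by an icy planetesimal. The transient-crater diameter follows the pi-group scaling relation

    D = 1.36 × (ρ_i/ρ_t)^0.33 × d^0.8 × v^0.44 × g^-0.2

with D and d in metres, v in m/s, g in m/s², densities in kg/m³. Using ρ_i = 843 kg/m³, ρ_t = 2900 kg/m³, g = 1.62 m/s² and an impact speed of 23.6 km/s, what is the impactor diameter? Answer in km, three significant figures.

Rearranging for d: d = [D / (1.36 · (843/2900)^0.33 · 23600^0.44 · 1.62^-0.2)]^(1/0.8).
D = 21900 m.
(843/2900)^0.33 = 0.6652
23600^0.44 = 83.96
1.62^-0.2 = 0.9080
Denominator = 1.36 × 0.6652 × 83.96 × 0.9080 = 68.97
D / 68.97 = 21900 / 68.97 = 317.5
d = 317.5^(1/0.8) = 317.5^1.25 = 1340 m

d ≈ 1.34 km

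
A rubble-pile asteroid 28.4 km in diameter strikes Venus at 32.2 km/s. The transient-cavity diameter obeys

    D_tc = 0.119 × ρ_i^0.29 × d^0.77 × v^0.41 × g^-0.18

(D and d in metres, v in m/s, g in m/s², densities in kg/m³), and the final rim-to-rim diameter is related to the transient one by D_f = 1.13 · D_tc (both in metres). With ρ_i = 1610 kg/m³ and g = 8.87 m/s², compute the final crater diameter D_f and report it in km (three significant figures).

D_f ≈ 146 km

In SI: d = 28400 m, v = 32200 m/s.
ρ_i^0.29 = 1610^0.29 = 8.511
d^0.77 = 28400^0.77 = 2686
v^0.41 = 32200^0.41 = 70.51
g^-0.18 = 8.87^-0.18 = 0.6751
D_tc = 0.119 × 8.511 × 2686 × 70.51 × 0.6751 = 1.295 × 10^5 m
D_f = 1.13 × 1.295 × 10^5 = 1.463 × 10^5 m
     = 146.3 km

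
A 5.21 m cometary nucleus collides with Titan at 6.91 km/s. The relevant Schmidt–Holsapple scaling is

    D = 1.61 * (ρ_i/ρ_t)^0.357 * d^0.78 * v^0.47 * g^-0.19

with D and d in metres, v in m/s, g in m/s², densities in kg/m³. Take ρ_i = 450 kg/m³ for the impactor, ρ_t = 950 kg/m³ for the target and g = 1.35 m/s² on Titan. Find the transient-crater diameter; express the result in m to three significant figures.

In SI units: v = 6910 m/s.
(ρ_i/ρ_t)^0.357 = (450/950)^0.357 = 0.7659
d^0.78 = 5.21^0.78 = 3.624
v^0.47 = 6910^0.47 = 63.76
g^-0.19 = 1.35^-0.19 = 0.9446
D = 1.61 × 0.7659 × 3.624 × 63.76 × 0.9446 = 269.1 m

D ≈ 269 m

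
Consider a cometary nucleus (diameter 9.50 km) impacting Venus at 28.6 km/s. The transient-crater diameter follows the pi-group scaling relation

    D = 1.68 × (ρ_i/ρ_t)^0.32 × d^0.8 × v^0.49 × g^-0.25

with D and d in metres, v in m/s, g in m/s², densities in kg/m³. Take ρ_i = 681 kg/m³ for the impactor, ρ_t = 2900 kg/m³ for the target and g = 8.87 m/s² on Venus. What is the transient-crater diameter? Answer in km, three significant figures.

D ≈ 142 km

In SI units: d = 9500 m, v = 28600 m/s.
(ρ_i/ρ_t)^0.32 = (681/2900)^0.32 = 0.6290
d^0.8 = 9500^0.8 = 1521
v^0.49 = 28600^0.49 = 152.6
g^-0.25 = 8.87^-0.25 = 0.5795
D = 1.68 × 0.6290 × 1521 × 152.6 × 0.5795 = 1.421 × 10^5 m
   = 142.1 km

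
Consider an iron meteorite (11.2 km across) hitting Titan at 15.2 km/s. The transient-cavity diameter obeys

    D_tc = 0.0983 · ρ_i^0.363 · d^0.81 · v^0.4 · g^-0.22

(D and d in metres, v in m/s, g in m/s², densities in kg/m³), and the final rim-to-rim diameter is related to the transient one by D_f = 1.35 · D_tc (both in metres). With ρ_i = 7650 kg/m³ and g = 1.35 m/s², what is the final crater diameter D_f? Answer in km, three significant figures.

D_f ≈ 286 km

In SI: d = 11200 m, v = 15200 m/s.
ρ_i^0.363 = 7650^0.363 = 25.69
d^0.81 = 11200^0.81 = 1905
v^0.4 = 15200^0.4 = 47.07
g^-0.22 = 1.35^-0.22 = 0.9361
D_tc = 0.0983 × 25.69 × 1905 × 47.07 × 0.9361 = 2.120 × 10^5 m
D_f = 1.35 × 2.120 × 10^5 = 2.862 × 10^5 m
     = 286.2 km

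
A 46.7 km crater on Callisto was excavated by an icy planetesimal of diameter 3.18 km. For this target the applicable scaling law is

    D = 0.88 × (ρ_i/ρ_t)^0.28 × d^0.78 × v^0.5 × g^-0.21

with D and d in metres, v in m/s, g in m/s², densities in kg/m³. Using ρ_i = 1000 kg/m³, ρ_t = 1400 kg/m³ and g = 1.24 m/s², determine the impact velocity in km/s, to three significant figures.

v ≈ 12.8 km/s

Rearranging for v: v = [D / (0.88 · (1000/1400)^0.28 · 3180^0.78 · 1.24^-0.21)]^(1/0.5).
D = 46700 m.
(1000/1400)^0.28 = 0.9101
3180^0.78 = 539.4
1.24^-0.21 = 0.9558
Denominator = 0.88 × 0.9101 × 539.4 × 0.9558 = 412.9
D / 412.9 = 46700 / 412.9 = 113.1
v = 113.1^(1/0.5) = 113.1^2 = 12792 m/s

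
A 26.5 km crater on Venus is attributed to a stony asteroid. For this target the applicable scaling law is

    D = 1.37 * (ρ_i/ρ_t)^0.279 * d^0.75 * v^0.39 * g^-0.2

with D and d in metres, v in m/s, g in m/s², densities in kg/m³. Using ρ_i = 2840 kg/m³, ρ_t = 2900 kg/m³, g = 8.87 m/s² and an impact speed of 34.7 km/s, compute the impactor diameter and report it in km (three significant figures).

Rearranging for d: d = [D / (1.37 · (2840/2900)^0.279 · 34700^0.39 · 8.87^-0.2)]^(1/0.75).
D = 26500 m.
(2840/2900)^0.279 = 0.9942
34700^0.39 = 58.98
8.87^-0.2 = 0.6463
Denominator = 1.37 × 0.9942 × 58.98 × 0.6463 = 51.92
D / 51.92 = 26500 / 51.92 = 510.4
d = 510.4^(1/0.75) = 510.4^1.3333 = 4078 m

d ≈ 4.08 km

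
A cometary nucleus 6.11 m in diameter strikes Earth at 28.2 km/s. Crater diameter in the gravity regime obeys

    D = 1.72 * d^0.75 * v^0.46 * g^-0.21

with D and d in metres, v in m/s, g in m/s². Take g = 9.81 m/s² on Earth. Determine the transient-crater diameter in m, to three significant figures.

In SI units: v = 28200 m/s.
d^0.75 = 6.11^0.75 = 3.886
v^0.46 = 28200^0.46 = 111.5
g^-0.21 = 9.81^-0.21 = 0.6191
D = 1.72 × 3.886 × 111.5 × 0.6191 = 461.4 m

D ≈ 461 m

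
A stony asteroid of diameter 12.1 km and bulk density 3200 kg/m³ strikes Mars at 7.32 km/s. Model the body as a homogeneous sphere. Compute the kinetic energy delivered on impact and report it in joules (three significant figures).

E ≈ 7.95 × 10^22 J

d = 12100 m; v = 7320 m/s.
Mass m = (π/6) ρ d³ = (π/6) × 3200 × (12100)³ = 2.968 × 10^15 kg
E = ½ m v² = 0.5 × 2.968 × 10^15 × (7320)² = 7.952 × 10^22 J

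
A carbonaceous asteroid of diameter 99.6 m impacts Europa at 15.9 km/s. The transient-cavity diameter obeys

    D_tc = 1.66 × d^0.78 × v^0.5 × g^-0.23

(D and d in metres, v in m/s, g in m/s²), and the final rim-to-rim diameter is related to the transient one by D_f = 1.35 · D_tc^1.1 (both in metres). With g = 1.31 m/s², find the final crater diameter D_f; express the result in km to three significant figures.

v = 15900 m/s.
d^0.78 = 99.6^0.78 = 36.19
v^0.5 = 15900^0.5 = 126.1
g^-0.23 = 1.31^-0.23 = 0.9398
D_tc = 1.66 × 36.19 × 126.1 × 0.9398 = 7119 m
D_f = 1.35 × (7119)^1.1 = 23334 m
     = 23.33 km

D_f ≈ 23.3 km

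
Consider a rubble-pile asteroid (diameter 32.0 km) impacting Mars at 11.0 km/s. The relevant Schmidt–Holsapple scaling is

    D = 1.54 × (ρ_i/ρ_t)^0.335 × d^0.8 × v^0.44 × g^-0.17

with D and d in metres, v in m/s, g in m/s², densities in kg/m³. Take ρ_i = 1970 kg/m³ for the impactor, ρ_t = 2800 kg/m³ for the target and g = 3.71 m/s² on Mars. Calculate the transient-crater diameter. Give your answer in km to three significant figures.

In SI units: d = 32000 m, v = 11000 m/s.
(ρ_i/ρ_t)^0.335 = (1970/2800)^0.335 = 0.8889
d^0.8 = 32000^0.8 = 4019
v^0.44 = 11000^0.44 = 60.01
g^-0.17 = 3.71^-0.17 = 0.8002
D = 1.54 × 0.8889 × 4019 × 60.01 × 0.8002 = 2.642 × 10^5 m
   = 264.2 km

D ≈ 264 km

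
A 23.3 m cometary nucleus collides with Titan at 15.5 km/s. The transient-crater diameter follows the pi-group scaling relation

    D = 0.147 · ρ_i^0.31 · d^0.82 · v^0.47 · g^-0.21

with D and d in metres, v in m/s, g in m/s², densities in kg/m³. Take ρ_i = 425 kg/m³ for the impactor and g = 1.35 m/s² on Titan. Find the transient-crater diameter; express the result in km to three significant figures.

In SI units: v = 15500 m/s.
ρ_i^0.31 = 425^0.31 = 6.528
d^0.82 = 23.3^0.82 = 13.22
v^0.47 = 15500^0.47 = 93.21
g^-0.21 = 1.35^-0.21 = 0.9389
D = 0.147 × 6.528 × 13.22 × 93.21 × 0.9389 = 1110 m
   = 1.110 km

D ≈ 1.11 km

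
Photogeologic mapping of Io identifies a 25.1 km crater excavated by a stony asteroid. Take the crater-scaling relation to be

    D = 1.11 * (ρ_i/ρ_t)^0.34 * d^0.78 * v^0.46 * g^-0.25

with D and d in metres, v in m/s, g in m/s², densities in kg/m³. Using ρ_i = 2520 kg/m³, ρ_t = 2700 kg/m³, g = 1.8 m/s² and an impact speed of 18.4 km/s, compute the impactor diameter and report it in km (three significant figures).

Rearranging for d: d = [D / (1.11 · (2520/2700)^0.34 · 18400^0.46 · 1.8^-0.25)]^(1/0.78).
D = 25100 m.
(2520/2700)^0.34 = 0.9768
18400^0.46 = 91.58
1.8^-0.25 = 0.8633
Denominator = 1.11 × 0.9768 × 91.58 × 0.8633 = 85.72
D / 85.72 = 25100 / 85.72 = 292.8
d = 292.8^(1/0.78) = 292.8^1.2821 = 1453 m

d ≈ 1.45 km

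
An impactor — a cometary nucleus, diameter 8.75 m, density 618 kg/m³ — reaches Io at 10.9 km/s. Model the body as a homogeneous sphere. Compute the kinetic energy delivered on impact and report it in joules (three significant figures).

v = 10900 m/s.
Mass m = (π/6) ρ d³ = (π/6) × 618 × (8.75)³ = 2.168 × 10^5 kg
E = ½ m v² = 0.5 × 2.168 × 10^5 × (10900)² = 1.288 × 10^13 J

E ≈ 1.29 × 10^13 J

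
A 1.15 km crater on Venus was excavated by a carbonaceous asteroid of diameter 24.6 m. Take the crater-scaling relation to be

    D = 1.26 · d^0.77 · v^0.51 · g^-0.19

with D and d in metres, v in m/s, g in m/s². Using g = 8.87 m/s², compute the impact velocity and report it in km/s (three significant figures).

v ≈ 11.4 km/s

Rearranging for v: v = [D / (1.26 · 24.6^0.77 · 8.87^-0.19)]^(1/0.51).
D = 1150 m.
24.6^0.77 = 11.78
8.87^-0.19 = 0.6605
Denominator = 1.26 × 11.78 × 0.6605 = 9.804
D / 9.804 = 1150 / 9.804 = 117.3
v = 117.3^(1/0.51) = 117.3^1.9608 = 11415 m/s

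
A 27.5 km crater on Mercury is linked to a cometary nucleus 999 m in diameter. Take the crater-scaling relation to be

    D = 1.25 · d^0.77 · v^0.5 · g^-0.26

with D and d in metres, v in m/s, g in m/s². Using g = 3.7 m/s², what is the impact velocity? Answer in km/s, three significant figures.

v ≈ 23.0 km/s

Rearranging for v: v = [D / (1.25 · 999^0.77 · 3.7^-0.26)]^(1/0.5).
D = 27500 m.
999^0.77 = 204.0
3.7^-0.26 = 0.7117
Denominator = 1.25 × 204.0 × 0.7117 = 181.5
D / 181.5 = 27500 / 181.5 = 151.5
v = 151.5^(1/0.5) = 151.5^2 = 22952 m/s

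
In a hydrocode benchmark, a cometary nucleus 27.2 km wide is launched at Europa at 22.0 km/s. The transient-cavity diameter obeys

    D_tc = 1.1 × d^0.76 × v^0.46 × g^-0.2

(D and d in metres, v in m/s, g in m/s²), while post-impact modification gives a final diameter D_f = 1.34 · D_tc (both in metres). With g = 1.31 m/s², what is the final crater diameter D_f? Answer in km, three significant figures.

D_f ≈ 326 km

In SI: d = 27200 m, v = 22000 m/s.
d^0.76 = 27200^0.76 = 2346
v^0.46 = 22000^0.46 = 99.43
g^-0.2 = 1.31^-0.2 = 0.9474
D_tc = 1.1 × 2346 × 99.43 × 0.9474 = 2.431 × 10^5 m
D_f = 1.34 × 2.431 × 10^5 = 3.258 × 10^5 m
     = 325.8 km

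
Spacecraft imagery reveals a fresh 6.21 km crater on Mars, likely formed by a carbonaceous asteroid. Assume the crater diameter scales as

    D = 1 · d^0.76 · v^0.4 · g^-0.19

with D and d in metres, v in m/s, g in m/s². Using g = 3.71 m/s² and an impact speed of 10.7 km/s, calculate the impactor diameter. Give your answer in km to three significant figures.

Rearranging for d: d = [D / (1 · 10700^0.4 · 3.71^-0.19)]^(1/0.76).
D = 6210 m.
10700^0.4 = 40.90
3.71^-0.19 = 0.7795
Denominator = 1 × 40.90 × 0.7795 = 31.88
D / 31.88 = 6210 / 31.88 = 194.8
d = 194.8^(1/0.76) = 194.8^1.3158 = 1030 m

d ≈ 1.03 km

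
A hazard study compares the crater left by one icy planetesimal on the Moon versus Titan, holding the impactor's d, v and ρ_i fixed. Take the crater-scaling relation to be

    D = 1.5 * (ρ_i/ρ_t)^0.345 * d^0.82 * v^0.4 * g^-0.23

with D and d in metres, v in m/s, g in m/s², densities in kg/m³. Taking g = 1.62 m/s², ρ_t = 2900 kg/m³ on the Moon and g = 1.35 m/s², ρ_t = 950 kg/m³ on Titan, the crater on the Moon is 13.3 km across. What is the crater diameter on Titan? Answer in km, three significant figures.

The impactor-only factors (d, v, ρ_i) cancel in the ratio, leaving D_Titan/D_Moon = (g_Titan/g_Moon)^-0.23 · (ρ_t,Moon/ρ_t,Titan)^0.345.
(1.35/1.62)^-0.23 = 0.8333^-0.23 = 1.043
(2900/950)^0.345 = 3.053^0.345 = 1.470
Ratio = 1.043 × 1.470 = 1.533
D_Titan = 1.533 × 13.3 km = 20.4 km

D ≈ 20.4 km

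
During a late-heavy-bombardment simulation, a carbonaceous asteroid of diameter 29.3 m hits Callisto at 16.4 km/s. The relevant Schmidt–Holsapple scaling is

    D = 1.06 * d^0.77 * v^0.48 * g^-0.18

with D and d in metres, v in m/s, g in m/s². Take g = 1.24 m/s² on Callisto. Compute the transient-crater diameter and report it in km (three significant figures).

D ≈ 1.45 km

In SI units: v = 16400 m/s.
d^0.77 = 29.3^0.77 = 13.47
v^0.48 = 16400^0.48 = 105.5
g^-0.18 = 1.24^-0.18 = 0.9620
D = 1.06 × 13.47 × 105.5 × 0.9620 = 1449 m
   = 1.449 km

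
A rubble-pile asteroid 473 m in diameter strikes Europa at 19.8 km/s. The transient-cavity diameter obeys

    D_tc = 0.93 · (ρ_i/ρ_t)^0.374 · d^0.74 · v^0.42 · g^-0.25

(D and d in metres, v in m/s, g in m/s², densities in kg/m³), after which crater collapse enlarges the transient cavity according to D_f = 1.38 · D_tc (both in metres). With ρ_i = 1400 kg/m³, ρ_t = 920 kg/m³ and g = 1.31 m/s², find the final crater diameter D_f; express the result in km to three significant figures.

v = 19800 m/s.
(ρ_i/ρ_t)^0.374 = (1400/920)^0.374 = 1.170
d^0.74 = 473^0.74 = 95.37
v^0.42 = 19800^0.42 = 63.77
g^-0.25 = 1.31^-0.25 = 0.9347
D_tc = 0.93 × 1.170 × 95.37 × 63.77 × 0.9347 = 6185 m
D_f = 1.38 × 6185 = 8535 m
     = 8.535 km

D_f ≈ 8.54 km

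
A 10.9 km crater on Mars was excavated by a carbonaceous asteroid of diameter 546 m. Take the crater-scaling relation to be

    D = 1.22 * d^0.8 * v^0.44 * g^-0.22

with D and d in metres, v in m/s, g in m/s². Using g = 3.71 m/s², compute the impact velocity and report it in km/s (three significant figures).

v ≈ 19.4 km/s

Rearranging for v: v = [D / (1.22 · 546^0.8 · 3.71^-0.22)]^(1/0.44).
D = 10900 m.
546^0.8 = 154.8
3.71^-0.22 = 0.7494
Denominator = 1.22 × 154.8 × 0.7494 = 141.5
D / 141.5 = 10900 / 141.5 = 77.03
v = 77.03^(1/0.44) = 77.03^2.2727 = 19400 m/s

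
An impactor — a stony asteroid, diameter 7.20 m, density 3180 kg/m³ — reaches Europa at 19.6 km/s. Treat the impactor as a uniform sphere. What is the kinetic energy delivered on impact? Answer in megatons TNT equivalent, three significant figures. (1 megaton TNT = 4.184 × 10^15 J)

v = 19600 m/s.
Mass m = (π/6) ρ d³ = (π/6) × 3180 × (7.2)³ = 6.215 × 10^5 kg
E = ½ m v² = 0.5 × 6.215 × 10^5 × (19600)² = 1.194 × 10^14 J
   = 1.194 × 10^14 / 4.184×10^15 = 0.02854 Mt

E ≈ 0.0285 Mt TNT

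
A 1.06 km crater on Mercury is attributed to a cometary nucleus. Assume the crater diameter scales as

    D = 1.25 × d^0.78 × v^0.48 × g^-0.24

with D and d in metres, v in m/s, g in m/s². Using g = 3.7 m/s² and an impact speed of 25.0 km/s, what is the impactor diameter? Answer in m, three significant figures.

d ≈ 16.7 m

Rearranging for d: d = [D / (1.25 · 25000^0.48 · 3.7^-0.24)]^(1/0.78).
D = 1060 m.
25000^0.48 = 129.1
3.7^-0.24 = 0.7305
Denominator = 1.25 × 129.1 × 0.7305 = 117.9
D / 117.9 = 1060 / 117.9 = 8.991
d = 8.991^(1/0.78) = 8.991^1.2821 = 16.71 m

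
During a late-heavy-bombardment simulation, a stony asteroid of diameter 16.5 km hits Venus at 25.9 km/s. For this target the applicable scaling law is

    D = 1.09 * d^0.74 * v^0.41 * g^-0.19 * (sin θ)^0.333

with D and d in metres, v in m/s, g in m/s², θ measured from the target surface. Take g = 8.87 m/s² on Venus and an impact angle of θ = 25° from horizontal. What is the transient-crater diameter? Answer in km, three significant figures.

D ≈ 46.0 km

In SI units: d = 16500 m, v = 25900 m/s.
d^0.74 = 16500^0.74 = 1321
v^0.41 = 25900^0.41 = 64.48
g^-0.19 = 8.87^-0.19 = 0.6605
(sin 25°)^0.333 = 0.4226^0.333 = 0.7506
D = 1.09 × 1321 × 64.48 × 0.6605 × 0.7506 = 46029 m
   = 46.03 km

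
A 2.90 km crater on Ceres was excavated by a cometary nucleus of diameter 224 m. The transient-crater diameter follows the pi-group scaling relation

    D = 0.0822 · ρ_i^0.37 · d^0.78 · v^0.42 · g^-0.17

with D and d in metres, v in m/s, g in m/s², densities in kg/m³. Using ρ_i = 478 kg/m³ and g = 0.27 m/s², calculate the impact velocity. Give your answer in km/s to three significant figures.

v ≈ 7.45 km/s

Rearranging for v: v = [D / (0.0822 · 478^0.37 · 224^0.78 · 0.27^-0.17)]^(1/0.42).
D = 2900 m.
478^0.37 = 9.804
224^0.78 = 68.11
0.27^-0.17 = 1.249
Denominator = 0.0822 × 9.804 × 68.11 × 1.249 = 68.56
D / 68.56 = 2900 / 68.56 = 42.30
v = 42.30^(1/0.42) = 42.30^2.381 = 7453 m/s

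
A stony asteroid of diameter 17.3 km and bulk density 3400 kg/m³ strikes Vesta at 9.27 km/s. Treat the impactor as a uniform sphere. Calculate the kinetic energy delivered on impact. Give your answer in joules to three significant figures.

d = 17300 m; v = 9270 m/s.
Mass m = (π/6) ρ d³ = (π/6) × 3400 × (17300)³ = 9.218 × 10^15 kg
E = ½ m v² = 0.5 × 9.218 × 10^15 × (9270)² = 3.961 × 10^23 J

E ≈ 3.96 × 10^23 J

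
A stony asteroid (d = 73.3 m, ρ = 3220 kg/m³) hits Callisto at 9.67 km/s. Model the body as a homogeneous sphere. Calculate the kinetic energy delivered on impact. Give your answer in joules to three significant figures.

v = 9670 m/s.
Mass m = (π/6) ρ d³ = (π/6) × 3220 × (73.3)³ = 6.640 × 10^8 kg
E = ½ m v² = 0.5 × 6.640 × 10^8 × (9670)² = 3.104 × 10^16 J

E ≈ 3.10 × 10^16 J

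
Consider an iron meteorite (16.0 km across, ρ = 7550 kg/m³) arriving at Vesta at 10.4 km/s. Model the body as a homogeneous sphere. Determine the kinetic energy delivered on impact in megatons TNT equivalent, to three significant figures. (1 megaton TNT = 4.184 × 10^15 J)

E ≈ 2.09 × 10^8 Mt TNT

d = 16000 m; v = 10400 m/s.
Mass m = (π/6) ρ d³ = (π/6) × 7550 × (16000)³ = 1.619 × 10^16 kg
E = ½ m v² = 0.5 × 1.619 × 10^16 × (10400)² = 8.756 × 10^23 J
   = 8.756 × 10^23 / 4.184×10^15 = 2.093 × 10^8 Mt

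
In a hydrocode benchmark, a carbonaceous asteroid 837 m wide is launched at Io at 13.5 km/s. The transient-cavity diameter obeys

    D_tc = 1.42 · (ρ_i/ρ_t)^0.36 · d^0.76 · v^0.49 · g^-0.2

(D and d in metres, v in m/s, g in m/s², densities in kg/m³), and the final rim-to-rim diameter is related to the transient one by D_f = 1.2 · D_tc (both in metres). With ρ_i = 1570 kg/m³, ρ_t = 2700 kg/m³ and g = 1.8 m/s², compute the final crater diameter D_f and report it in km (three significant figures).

v = 13500 m/s.
(ρ_i/ρ_t)^0.36 = (1570/2700)^0.36 = 0.8227
d^0.76 = 837^0.76 = 166.4
v^0.49 = 13500^0.49 = 105.6
g^-0.2 = 1.8^-0.2 = 0.8891
D_tc = 1.42 × 0.8227 × 166.4 × 105.6 × 0.8891 = 18250 m
D_f = 1.2 × 18250 = 21900 m
     = 21.90 km

D_f ≈ 21.9 km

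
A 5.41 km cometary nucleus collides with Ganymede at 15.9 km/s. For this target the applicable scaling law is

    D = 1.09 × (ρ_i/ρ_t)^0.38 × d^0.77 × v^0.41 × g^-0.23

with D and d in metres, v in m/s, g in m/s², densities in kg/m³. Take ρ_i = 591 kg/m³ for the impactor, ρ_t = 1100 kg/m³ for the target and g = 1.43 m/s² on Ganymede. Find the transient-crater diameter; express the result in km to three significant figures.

In SI units: d = 5410 m, v = 15900 m/s.
(ρ_i/ρ_t)^0.38 = (591/1100)^0.38 = 0.7897
d^0.77 = 5410^0.77 = 749.1
v^0.41 = 15900^0.41 = 52.79
g^-0.23 = 1.43^-0.23 = 0.9210
D = 1.09 × 0.7897 × 749.1 × 52.79 × 0.9210 = 31350 m
   = 31.35 km

D ≈ 31.4 km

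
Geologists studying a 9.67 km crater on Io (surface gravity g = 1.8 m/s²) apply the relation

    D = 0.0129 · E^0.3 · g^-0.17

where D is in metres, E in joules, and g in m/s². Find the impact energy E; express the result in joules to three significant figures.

Rearranging: E = [D / (0.0129 · g^-0.17)]^(1/0.3).
D = 9670 m.
g^-0.17 = 1.8^-0.17 = 0.9049
D / (0.0129 × 0.9049) = 9670 / (0.01167) = 8.286 × 10^5
E = (8.286 × 10^5)^3.3333 = 5.341 × 10^19 J

E ≈ 5.34 × 10^19 J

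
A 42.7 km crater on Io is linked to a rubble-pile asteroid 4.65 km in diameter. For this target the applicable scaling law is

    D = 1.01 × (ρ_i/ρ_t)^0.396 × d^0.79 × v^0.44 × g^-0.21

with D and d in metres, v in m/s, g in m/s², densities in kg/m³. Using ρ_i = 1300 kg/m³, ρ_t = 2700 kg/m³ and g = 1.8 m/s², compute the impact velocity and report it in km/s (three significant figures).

Rearranging for v: v = [D / (1.01 · (1300/2700)^0.396 · 4650^0.79 · 1.8^-0.21)]^(1/0.44).
D = 42700 m.
(1300/2700)^0.396 = 0.7487
4650^0.79 = 789.4
1.8^-0.21 = 0.8839
Denominator = 1.01 × 0.7487 × 789.4 × 0.8839 = 527.6
D / 527.6 = 42700 / 527.6 = 80.93
v = 80.93^(1/0.44) = 80.93^2.2727 = 21705 m/s

v ≈ 21.7 km/s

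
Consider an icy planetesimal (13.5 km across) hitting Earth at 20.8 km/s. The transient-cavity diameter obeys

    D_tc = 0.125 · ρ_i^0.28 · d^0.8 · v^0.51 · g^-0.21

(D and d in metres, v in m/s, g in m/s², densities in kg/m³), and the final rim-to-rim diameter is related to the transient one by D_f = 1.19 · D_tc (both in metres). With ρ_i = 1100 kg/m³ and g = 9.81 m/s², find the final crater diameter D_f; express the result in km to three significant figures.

In SI: d = 13500 m, v = 20800 m/s.
ρ_i^0.28 = 1100^0.28 = 7.105
d^0.8 = 13500^0.8 = 2015
v^0.51 = 20800^0.51 = 159.3
g^-0.21 = 9.81^-0.21 = 0.6191
D_tc = 0.125 × 7.105 × 2015 × 159.3 × 0.6191 = 1.765 × 10^5 m
D_f = 1.19 × 1.765 × 10^5 = 2.100 × 10^5 m
     = 210.0 km

D_f ≈ 210 km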